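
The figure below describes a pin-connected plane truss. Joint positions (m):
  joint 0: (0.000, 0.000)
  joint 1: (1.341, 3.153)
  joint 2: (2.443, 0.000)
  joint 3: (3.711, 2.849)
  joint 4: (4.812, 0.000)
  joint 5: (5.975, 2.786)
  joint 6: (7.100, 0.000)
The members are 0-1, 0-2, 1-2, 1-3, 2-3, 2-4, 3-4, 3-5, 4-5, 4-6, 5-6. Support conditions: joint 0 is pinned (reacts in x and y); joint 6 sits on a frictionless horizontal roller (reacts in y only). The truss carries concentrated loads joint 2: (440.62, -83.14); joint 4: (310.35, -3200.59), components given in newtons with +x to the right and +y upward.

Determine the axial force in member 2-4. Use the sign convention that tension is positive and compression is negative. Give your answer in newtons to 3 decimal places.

1687.844

N=7 nodes, M=11 members, R=3 reactions → 2N=14, M+R=14
member 0 (0-1): L=3.4263, (cx,cy)=(0.3914,0.9202)
member 1 (0-2): L=2.4430, (cx,cy)=(1.0000,0.0000)
member 2 (1-2): L=3.3400, (cx,cy)=(0.3299,-0.9440)
member 3 (1-3): L=2.3894, (cx,cy)=(0.9919,-0.1272)
member 4 (2-3): L=3.1184, (cx,cy)=(0.4066,0.9136)
member 5 (2-4): L=2.3690, (cx,cy)=(1.0000,0.0000)
member 6 (3-4): L=3.0543, (cx,cy)=(0.3605,-0.9328)
member 7 (3-5): L=2.2649, (cx,cy)=(0.9996,-0.0278)
member 8 (4-5): L=3.0190, (cx,cy)=(0.3852,0.9228)
member 9 (4-6): L=2.2880, (cx,cy)=(1.0000,0.0000)
member 10 (5-6): L=3.0046, (cx,cy)=(0.3744,-0.9273)
solve A·x = −loads:
  F[0-1] = -1180.0702 N (compression)
  F[0-2] = +1212.8278 N (tension)
  F[1-2] = +1270.0451 N (tension)
  F[1-3] = -888.1099 N (compression)
  F[2-3] = -1221.3075 N (compression)
  F[2-4] = +1687.8440 N (tension)
  F[3-4] = +1128.2980 N (tension)
  F[3-5] = -1784.9028 N (compression)
  F[4-5] = +2327.8021 N (tension)
  F[4-6] = +887.4804 N (tension)
  F[5-6] = -2370.2168 N (compression)
  Rx@0 = -750.9700 N
  Ry@0 = +1085.9342 N
  Ry@6 = +2197.7958 N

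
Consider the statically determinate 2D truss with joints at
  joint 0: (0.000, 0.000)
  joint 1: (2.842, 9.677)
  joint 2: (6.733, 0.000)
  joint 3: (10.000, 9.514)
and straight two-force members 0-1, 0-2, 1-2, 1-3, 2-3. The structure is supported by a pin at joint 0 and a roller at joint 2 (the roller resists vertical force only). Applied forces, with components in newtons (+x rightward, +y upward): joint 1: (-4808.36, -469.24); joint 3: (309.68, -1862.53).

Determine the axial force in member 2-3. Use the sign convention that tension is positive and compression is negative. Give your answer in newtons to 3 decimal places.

-1946.604

N=4 nodes, M=5 members, R=3 reactions → 2N=8, M+R=8
member 0 (0-1): L=10.0857, (cx,cy)=(0.2818,0.9595)
member 1 (0-2): L=6.7330, (cx,cy)=(1.0000,0.0000)
member 2 (1-2): L=10.4300, (cx,cy)=(0.3731,-0.9278)
member 3 (1-3): L=7.1599, (cx,cy)=(0.9997,-0.0228)
member 4 (2-3): L=10.0593, (cx,cy)=(0.3248,0.9458)
solve A·x = −loads:
  F[0-1] = -6087.3289 N (compression)
  F[0-2] = -2783.3610 N (compression)
  F[1-2] = +5766.2475 N (tension)
  F[1-3] = +942.1308 N (tension)
  F[2-3] = -1946.6039 N (compression)
  Rx@0 = +4498.6800 N
  Ry@0 = +5840.6552 N
  Ry@2 = -3508.8852 N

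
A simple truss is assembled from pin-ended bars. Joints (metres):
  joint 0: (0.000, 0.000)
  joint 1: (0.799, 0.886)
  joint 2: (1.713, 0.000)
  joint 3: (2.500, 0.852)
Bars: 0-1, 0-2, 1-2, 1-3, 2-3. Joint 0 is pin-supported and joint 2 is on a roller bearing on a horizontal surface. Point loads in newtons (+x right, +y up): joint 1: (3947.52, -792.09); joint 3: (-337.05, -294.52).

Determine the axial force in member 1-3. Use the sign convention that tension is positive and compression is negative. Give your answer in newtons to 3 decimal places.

-63.834

N=4 nodes, M=5 members, R=3 reactions → 2N=8, M+R=8
member 0 (0-1): L=1.1931, (cx,cy)=(0.6697,0.7426)
member 1 (0-2): L=1.7130, (cx,cy)=(1.0000,0.0000)
member 2 (1-2): L=1.2729, (cx,cy)=(0.7180,-0.6960)
member 3 (1-3): L=1.7013, (cx,cy)=(0.9998,-0.0200)
member 4 (2-3): L=1.1599, (cx,cy)=(0.6785,0.7346)
solve A·x = −loads:
  F[0-1] = +2136.7113 N (tension)
  F[0-2] = +2179.5030 N (tension)
  F[1-2] = -3415.9694 N (compression)
  F[1-3] = -63.8337 N (compression)
  F[2-3] = -402.6776 N (compression)
  Rx@0 = -3610.4700 N
  Ry@0 = -1586.7794 N
  Ry@2 = +2673.3894 N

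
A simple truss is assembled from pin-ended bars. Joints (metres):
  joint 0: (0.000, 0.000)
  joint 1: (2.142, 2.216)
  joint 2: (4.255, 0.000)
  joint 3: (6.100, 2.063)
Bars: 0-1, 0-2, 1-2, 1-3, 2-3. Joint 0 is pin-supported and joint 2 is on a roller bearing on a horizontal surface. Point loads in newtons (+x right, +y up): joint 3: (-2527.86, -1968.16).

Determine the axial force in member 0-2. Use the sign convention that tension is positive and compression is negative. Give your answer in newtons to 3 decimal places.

-2168.087

N=4 nodes, M=5 members, R=3 reactions → 2N=8, M+R=8
member 0 (0-1): L=3.0820, (cx,cy)=(0.6950,0.7190)
member 1 (0-2): L=4.2550, (cx,cy)=(1.0000,0.0000)
member 2 (1-2): L=3.0619, (cx,cy)=(0.6901,-0.7237)
member 3 (1-3): L=3.9610, (cx,cy)=(0.9993,-0.0386)
member 4 (2-3): L=2.7677, (cx,cy)=(0.6666,0.7454)
solve A·x = −loads:
  F[0-1] = -517.6592 N (compression)
  F[0-2] = -2168.0870 N (compression)
  F[1-2] = +553.9191 N (tension)
  F[1-3] = -742.5797 N (compression)
  F[2-3] = -2678.9157 N (compression)
  Rx@0 = +2527.8600 N
  Ry@0 = +372.2021 N
  Ry@2 = +1595.9579 N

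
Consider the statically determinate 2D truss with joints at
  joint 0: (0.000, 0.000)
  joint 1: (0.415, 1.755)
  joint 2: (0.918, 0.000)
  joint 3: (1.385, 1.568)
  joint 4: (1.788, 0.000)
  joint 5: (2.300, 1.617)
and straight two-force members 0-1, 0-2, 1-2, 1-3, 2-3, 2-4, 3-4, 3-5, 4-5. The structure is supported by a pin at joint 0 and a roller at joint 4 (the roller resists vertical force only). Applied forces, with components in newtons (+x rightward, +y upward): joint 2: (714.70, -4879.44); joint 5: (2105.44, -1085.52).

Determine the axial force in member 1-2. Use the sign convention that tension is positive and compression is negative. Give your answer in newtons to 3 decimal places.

183.403

N=6 nodes, M=9 members, R=3 reactions → 2N=12, M+R=12
member 0 (0-1): L=1.8034, (cx,cy)=(0.2301,0.9732)
member 1 (0-2): L=0.9180, (cx,cy)=(1.0000,0.0000)
member 2 (1-2): L=1.8257, (cx,cy)=(0.2755,-0.9613)
member 3 (1-3): L=0.9879, (cx,cy)=(0.9819,-0.1893)
member 4 (2-3): L=1.6361, (cx,cy)=(0.2854,0.9584)
member 5 (2-4): L=0.8700, (cx,cy)=(1.0000,0.0000)
member 6 (3-4): L=1.6190, (cx,cy)=(0.2489,-0.9685)
member 7 (3-5): L=0.9163, (cx,cy)=(0.9986,0.0535)
member 8 (4-5): L=1.6961, (cx,cy)=(0.3019,0.9534)
solve A·x = −loads:
  F[0-1] = -163.6942 N (compression)
  F[0-2] = +2857.8095 N (tension)
  F[1-2] = +183.4028 N (tension)
  F[1-3] = -89.8241 N (compression)
  F[2-3] = +4907.2970 N (tension)
  F[2-4] = +792.8975 N (tension)
  F[3-4] = -4735.7896 N (compression)
  F[3-5] = +2494.9696 N (tension)
  F[4-5] = -1278.5843 N (compression)
  Rx@0 = -2820.1400 N
  Ry@0 = +159.3009 N
  Ry@4 = +5805.6591 N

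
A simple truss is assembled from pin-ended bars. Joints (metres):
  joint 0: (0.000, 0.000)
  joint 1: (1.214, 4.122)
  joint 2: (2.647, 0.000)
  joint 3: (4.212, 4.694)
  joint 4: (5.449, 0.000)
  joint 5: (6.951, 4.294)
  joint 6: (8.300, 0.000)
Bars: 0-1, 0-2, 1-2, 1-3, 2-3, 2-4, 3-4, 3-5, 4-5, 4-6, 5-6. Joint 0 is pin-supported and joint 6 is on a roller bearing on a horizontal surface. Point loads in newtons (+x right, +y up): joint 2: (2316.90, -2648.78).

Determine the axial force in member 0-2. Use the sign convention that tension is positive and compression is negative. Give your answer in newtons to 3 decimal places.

N=7 nodes, M=11 members, R=3 reactions → 2N=14, M+R=14
member 0 (0-1): L=4.2971, (cx,cy)=(0.2825,0.9593)
member 1 (0-2): L=2.6470, (cx,cy)=(1.0000,0.0000)
member 2 (1-2): L=4.3640, (cx,cy)=(0.3284,-0.9445)
member 3 (1-3): L=3.0521, (cx,cy)=(0.9823,0.1874)
member 4 (2-3): L=4.9480, (cx,cy)=(0.3163,0.9487)
member 5 (2-4): L=2.8020, (cx,cy)=(1.0000,0.0000)
member 6 (3-4): L=4.8543, (cx,cy)=(0.2548,-0.9670)
member 7 (3-5): L=2.7681, (cx,cy)=(0.9895,-0.1445)
member 8 (4-5): L=4.5491, (cx,cy)=(0.3302,0.9439)
member 9 (4-6): L=2.8510, (cx,cy)=(1.0000,0.0000)
member 10 (5-6): L=4.5009, (cx,cy)=(0.2997,-0.9540)
solve A·x = −loads:
  F[0-1] = -1880.6574 N (compression)
  F[0-2] = +2848.2216 N (tension)
  F[1-2] = +1690.4977 N (tension)
  F[1-3] = -1106.0271 N (compression)
  F[2-3] = +1108.9517 N (tension)
  F[2-4] = +735.6810 N (tension)
  F[3-4] = -792.9899 N (compression)
  F[3-5] = -539.2652 N (compression)
  F[4-5] = +812.3680 N (tension)
  F[4-6] = +265.3821 N (tension)
  F[5-6] = -885.4428 N (compression)
  Rx@0 = -2316.9000 N
  Ry@0 = +1804.0426 N
  Ry@6 = +844.7374 N

2848.222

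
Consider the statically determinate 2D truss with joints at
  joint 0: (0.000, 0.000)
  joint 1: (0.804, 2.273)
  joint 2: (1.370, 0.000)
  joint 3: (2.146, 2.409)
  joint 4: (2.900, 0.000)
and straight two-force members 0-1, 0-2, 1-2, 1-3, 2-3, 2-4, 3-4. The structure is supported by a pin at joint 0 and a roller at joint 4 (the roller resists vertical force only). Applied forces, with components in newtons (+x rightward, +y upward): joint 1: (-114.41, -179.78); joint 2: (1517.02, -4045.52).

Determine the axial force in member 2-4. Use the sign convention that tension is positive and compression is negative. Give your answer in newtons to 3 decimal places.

N=5 nodes, M=7 members, R=3 reactions → 2N=10, M+R=10
member 0 (0-1): L=2.4110, (cx,cy)=(0.3335,0.9428)
member 1 (0-2): L=1.3700, (cx,cy)=(1.0000,0.0000)
member 2 (1-2): L=2.3424, (cx,cy)=(0.2416,-0.9704)
member 3 (1-3): L=1.3489, (cx,cy)=(0.9949,0.1008)
member 4 (2-3): L=2.5309, (cx,cy)=(0.3066,0.9518)
member 5 (2-4): L=1.5300, (cx,cy)=(1.0000,0.0000)
member 6 (3-4): L=2.5242, (cx,cy)=(0.2987,-0.9543)
solve A·x = −loads:
  F[0-1] = -2496.8930 N (compression)
  F[0-2] = +2235.2512 N (tension)
  F[1-2] = +2112.2723 N (tension)
  F[1-3] = -1234.9155 N (compression)
  F[2-3] = +2096.8319 N (tension)
  F[2-4] = +585.7125 N (tension)
  F[3-4] = -1960.8488 N (compression)
  Rx@0 = -1402.6100 N
  Ry@0 = +2353.9719 N
  Ry@4 = +1871.3281 N

585.713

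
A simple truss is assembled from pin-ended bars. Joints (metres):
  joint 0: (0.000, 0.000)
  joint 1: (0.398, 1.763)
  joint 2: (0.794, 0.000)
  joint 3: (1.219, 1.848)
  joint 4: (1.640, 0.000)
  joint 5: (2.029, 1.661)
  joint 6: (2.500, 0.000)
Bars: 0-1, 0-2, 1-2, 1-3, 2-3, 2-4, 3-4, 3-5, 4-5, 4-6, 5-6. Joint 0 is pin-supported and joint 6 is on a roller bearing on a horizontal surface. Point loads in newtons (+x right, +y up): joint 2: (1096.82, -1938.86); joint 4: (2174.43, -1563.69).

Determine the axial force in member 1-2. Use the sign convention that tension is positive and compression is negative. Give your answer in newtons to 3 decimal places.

N=7 nodes, M=11 members, R=3 reactions → 2N=14, M+R=14
member 0 (0-1): L=1.8074, (cx,cy)=(0.2202,0.9755)
member 1 (0-2): L=0.7940, (cx,cy)=(1.0000,0.0000)
member 2 (1-2): L=1.8069, (cx,cy)=(0.2192,-0.9757)
member 3 (1-3): L=0.8254, (cx,cy)=(0.9947,0.1030)
member 4 (2-3): L=1.8962, (cx,cy)=(0.2241,0.9746)
member 5 (2-4): L=0.8460, (cx,cy)=(1.0000,0.0000)
member 6 (3-4): L=1.8953, (cx,cy)=(0.2221,-0.9750)
member 7 (3-5): L=0.8313, (cx,cy)=(0.9744,-0.2249)
member 8 (4-5): L=1.7059, (cx,cy)=(0.2280,0.9737)
member 9 (4-6): L=0.8600, (cx,cy)=(1.0000,0.0000)
member 10 (5-6): L=1.7265, (cx,cy)=(0.2728,-0.9621)
solve A·x = −loads:
  F[0-1] = -1907.8196 N (compression)
  F[0-2] = +3691.3708 N (tension)
  F[1-2] = +1820.4414 N (tension)
  F[1-3] = -823.4607 N (compression)
  F[2-3] = +166.9206 N (tension)
  F[2-4] = +2956.1011 N (tension)
  F[3-4] = +111.0566 N (tension)
  F[3-5] = -827.5486 N (compression)
  F[4-5] = +1494.7880 N (tension)
  F[4-6] = +465.4882 N (tension)
  F[5-6] = -1706.2846 N (compression)
  Rx@0 = -3271.2500 N
  Ry@0 = +1860.9874 N
  Ry@6 = +1641.5626 N

1820.441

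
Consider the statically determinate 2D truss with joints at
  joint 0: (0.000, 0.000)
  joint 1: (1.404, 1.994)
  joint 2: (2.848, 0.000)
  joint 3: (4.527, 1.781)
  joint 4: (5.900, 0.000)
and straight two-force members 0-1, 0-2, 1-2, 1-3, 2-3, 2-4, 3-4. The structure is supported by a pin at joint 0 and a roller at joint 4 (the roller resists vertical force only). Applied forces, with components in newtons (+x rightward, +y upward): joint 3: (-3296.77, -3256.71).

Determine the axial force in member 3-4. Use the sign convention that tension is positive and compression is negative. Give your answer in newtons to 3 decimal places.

N=5 nodes, M=7 members, R=3 reactions → 2N=10, M+R=10
member 0 (0-1): L=2.4387, (cx,cy)=(0.5757,0.8176)
member 1 (0-2): L=2.8480, (cx,cy)=(1.0000,0.0000)
member 2 (1-2): L=2.4619, (cx,cy)=(0.5865,-0.8099)
member 3 (1-3): L=3.1303, (cx,cy)=(0.9977,-0.0680)
member 4 (2-3): L=2.4477, (cx,cy)=(0.6860,0.7276)
member 5 (2-4): L=3.0520, (cx,cy)=(1.0000,0.0000)
member 6 (3-4): L=2.2488, (cx,cy)=(0.6105,-0.7920)
solve A·x = −loads:
  F[0-1] = -2144.0157 N (compression)
  F[0-2] = -2062.4241 N (compression)
  F[1-2] = +2386.2563 N (tension)
  F[1-3] = -2640.0717 N (compression)
  F[2-3] = -2656.1326 N (compression)
  F[2-4] = +1159.1924 N (tension)
  F[3-4] = -1898.6081 N (compression)
  Rx@0 = +3296.7700 N
  Ry@0 = +1753.0526 N
  Ry@4 = +1503.6574 N

-1898.608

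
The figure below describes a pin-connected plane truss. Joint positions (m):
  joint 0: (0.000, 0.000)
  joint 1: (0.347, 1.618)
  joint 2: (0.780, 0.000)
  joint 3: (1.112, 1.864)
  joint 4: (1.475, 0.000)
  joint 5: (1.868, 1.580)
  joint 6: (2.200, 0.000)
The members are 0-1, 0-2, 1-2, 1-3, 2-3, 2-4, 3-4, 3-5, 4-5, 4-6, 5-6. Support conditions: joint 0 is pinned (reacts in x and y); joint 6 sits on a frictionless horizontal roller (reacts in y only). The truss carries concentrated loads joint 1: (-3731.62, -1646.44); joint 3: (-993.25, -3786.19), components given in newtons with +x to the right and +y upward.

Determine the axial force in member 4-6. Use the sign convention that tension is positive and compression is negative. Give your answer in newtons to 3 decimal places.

N=7 nodes, M=11 members, R=3 reactions → 2N=14, M+R=14
member 0 (0-1): L=1.6548, (cx,cy)=(0.2097,0.9778)
member 1 (0-2): L=0.7800, (cx,cy)=(1.0000,0.0000)
member 2 (1-2): L=1.6749, (cx,cy)=(0.2585,-0.9660)
member 3 (1-3): L=0.8036, (cx,cy)=(0.9520,0.3061)
member 4 (2-3): L=1.8933, (cx,cy)=(0.1754,0.9845)
member 5 (2-4): L=0.6950, (cx,cy)=(1.0000,0.0000)
member 6 (3-4): L=1.8990, (cx,cy)=(0.1912,-0.9816)
member 7 (3-5): L=0.8076, (cx,cy)=(0.9361,-0.3517)
member 8 (4-5): L=1.6281, (cx,cy)=(0.2414,0.9704)
member 9 (4-6): L=0.7250, (cx,cy)=(1.0000,0.0000)
member 10 (5-6): L=1.6145, (cx,cy)=(0.2056,-0.9786)
solve A·x = −loads:
  F[0-1] = -7000.8345 N (compression)
  F[0-2] = -3256.8359 N (compression)
  F[1-2] = +5649.0615 N (tension)
  F[1-3] = +843.7130 N (tension)
  F[2-3] = -5542.9139 N (compression)
  F[2-4] = -824.4957 N (compression)
  F[3-4] = +1212.2244 N (tension)
  F[3-5] = +633.2240 N (tension)
  F[4-5] = -1226.1272 N (compression)
  F[4-6] = -296.8154 N (compression)
  F[5-6] = +1443.4027 N (tension)
  Rx@0 = +4724.8700 N
  Ry@0 = +6845.1851 N
  Ry@6 = -1412.5551 N

-296.815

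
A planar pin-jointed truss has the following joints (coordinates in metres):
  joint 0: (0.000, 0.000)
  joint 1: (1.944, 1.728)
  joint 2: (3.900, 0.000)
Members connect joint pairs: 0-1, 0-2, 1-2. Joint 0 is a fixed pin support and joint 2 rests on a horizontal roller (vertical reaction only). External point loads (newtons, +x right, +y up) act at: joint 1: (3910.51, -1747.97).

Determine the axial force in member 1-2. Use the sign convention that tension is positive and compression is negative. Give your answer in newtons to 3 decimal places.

-3933.001

N=3 nodes, M=3 members, R=3 reactions → 2N=6, M+R=6
member 0 (0-1): L=2.6010, (cx,cy)=(0.7474,0.6644)
member 1 (0-2): L=3.9000, (cx,cy)=(1.0000,0.0000)
member 2 (1-2): L=2.6100, (cx,cy)=(0.7494,-0.6621)
solve A·x = −loads:
  F[0-1] = +1288.4244 N (tension)
  F[0-2] = +2947.5296 N (tension)
  F[1-2] = -3933.0014 N (compression)
  Rx@0 = -3910.5100 N
  Ry@0 = -855.9826 N
  Ry@2 = +2603.9526 N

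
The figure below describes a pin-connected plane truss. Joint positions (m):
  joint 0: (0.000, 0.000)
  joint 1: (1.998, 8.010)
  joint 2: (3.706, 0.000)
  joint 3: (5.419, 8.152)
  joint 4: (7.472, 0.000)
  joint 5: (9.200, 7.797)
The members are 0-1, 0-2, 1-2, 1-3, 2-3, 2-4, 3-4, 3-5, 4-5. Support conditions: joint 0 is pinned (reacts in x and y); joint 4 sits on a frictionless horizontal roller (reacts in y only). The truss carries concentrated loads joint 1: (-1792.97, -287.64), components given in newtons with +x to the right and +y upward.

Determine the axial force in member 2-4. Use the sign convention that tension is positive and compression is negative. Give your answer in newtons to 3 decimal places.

-464.683

N=6 nodes, M=9 members, R=3 reactions → 2N=12, M+R=12
member 0 (0-1): L=8.2554, (cx,cy)=(0.2420,0.9703)
member 1 (0-2): L=3.7060, (cx,cy)=(1.0000,0.0000)
member 2 (1-2): L=8.1901, (cx,cy)=(0.2085,-0.9780)
member 3 (1-3): L=3.4239, (cx,cy)=(0.9991,0.0415)
member 4 (2-3): L=8.3300, (cx,cy)=(0.2056,0.9786)
member 5 (2-4): L=3.7660, (cx,cy)=(1.0000,0.0000)
member 6 (3-4): L=8.4065, (cx,cy)=(0.2442,-0.9697)
member 7 (3-5): L=3.7976, (cx,cy)=(0.9956,-0.0935)
member 8 (4-5): L=7.9862, (cx,cy)=(0.2164,0.9763)
solve A·x = −loads:
  F[0-1] = -2198.1426 N (compression)
  F[0-2] = -1260.9699 N (compression)
  F[1-2] = +1923.1310 N (tension)
  F[1-3] = +860.6509 N (tension)
  F[2-3] = -1921.9232 N (compression)
  F[2-4] = -464.6835 N (compression)
  F[3-4] = +1902.7667 N (tension)
  F[3-5] = -0.0000 N (tension)
  F[4-5] = +0.0000 N (tension)
  Rx@0 = +1792.9700 N
  Ry@0 = +2132.7932 N
  Ry@4 = -1845.1532 N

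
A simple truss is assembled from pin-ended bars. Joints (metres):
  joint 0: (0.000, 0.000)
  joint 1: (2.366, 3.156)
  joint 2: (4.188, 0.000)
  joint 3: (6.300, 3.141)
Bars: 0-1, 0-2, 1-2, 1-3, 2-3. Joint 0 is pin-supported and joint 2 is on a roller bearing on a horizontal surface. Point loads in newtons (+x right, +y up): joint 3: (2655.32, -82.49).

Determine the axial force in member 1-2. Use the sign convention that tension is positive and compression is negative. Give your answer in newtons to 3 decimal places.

-2359.476

N=4 nodes, M=5 members, R=3 reactions → 2N=8, M+R=8
member 0 (0-1): L=3.9444, (cx,cy)=(0.5998,0.8001)
member 1 (0-2): L=4.1880, (cx,cy)=(1.0000,0.0000)
member 2 (1-2): L=3.6442, (cx,cy)=(0.5000,-0.8660)
member 3 (1-3): L=3.9340, (cx,cy)=(1.0000,-0.0038)
member 4 (2-3): L=3.7850, (cx,cy)=(0.5580,0.8298)
solve A·x = −loads:
  F[0-1] = +2540.9755 N (tension)
  F[0-2] = +1131.1470 N (tension)
  F[1-2] = -2359.4760 N (compression)
  F[1-3] = +2703.8736 N (tension)
  F[2-3] = -86.9802 N (compression)
  Rx@0 = -2655.3200 N
  Ry@0 = -2033.0895 N
  Ry@2 = +2115.5795 N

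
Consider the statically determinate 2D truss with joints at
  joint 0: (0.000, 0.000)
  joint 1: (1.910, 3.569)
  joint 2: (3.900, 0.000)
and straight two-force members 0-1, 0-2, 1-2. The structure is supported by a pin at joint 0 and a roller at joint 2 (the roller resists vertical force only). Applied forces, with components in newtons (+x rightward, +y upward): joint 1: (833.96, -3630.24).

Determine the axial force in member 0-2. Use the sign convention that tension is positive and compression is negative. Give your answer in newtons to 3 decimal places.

N=3 nodes, M=3 members, R=3 reactions → 2N=6, M+R=6
member 0 (0-1): L=4.0479, (cx,cy)=(0.4718,0.8817)
member 1 (0-2): L=3.9000, (cx,cy)=(1.0000,0.0000)
member 2 (1-2): L=4.0863, (cx,cy)=(0.4870,-0.8734)
solve A·x = −loads:
  F[0-1] = -1235.3355 N (compression)
  F[0-2] = +1416.8460 N (tension)
  F[1-2] = -2909.3770 N (compression)
  Rx@0 = -833.9600 N
  Ry@0 = +1089.1729 N
  Ry@2 = +2541.0671 N

1416.846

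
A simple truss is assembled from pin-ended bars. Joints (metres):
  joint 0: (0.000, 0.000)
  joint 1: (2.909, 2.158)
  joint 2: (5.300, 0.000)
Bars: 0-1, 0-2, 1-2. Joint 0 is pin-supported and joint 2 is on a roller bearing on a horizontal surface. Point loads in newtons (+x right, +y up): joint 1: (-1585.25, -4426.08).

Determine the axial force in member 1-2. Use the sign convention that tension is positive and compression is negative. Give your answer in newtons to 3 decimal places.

-2662.447

N=3 nodes, M=3 members, R=3 reactions → 2N=6, M+R=6
member 0 (0-1): L=3.6220, (cx,cy)=(0.8031,0.5958)
member 1 (0-2): L=5.3000, (cx,cy)=(1.0000,0.0000)
member 2 (1-2): L=3.2208, (cx,cy)=(0.7424,-0.6700)
solve A·x = −loads:
  F[0-1] = -4434.7663 N (compression)
  F[0-2] = +1976.4722 N (tension)
  F[1-2] = -2662.4472 N (compression)
  Rx@0 = +1585.2500 N
  Ry@0 = +2642.2126 N
  Ry@2 = +1783.8674 N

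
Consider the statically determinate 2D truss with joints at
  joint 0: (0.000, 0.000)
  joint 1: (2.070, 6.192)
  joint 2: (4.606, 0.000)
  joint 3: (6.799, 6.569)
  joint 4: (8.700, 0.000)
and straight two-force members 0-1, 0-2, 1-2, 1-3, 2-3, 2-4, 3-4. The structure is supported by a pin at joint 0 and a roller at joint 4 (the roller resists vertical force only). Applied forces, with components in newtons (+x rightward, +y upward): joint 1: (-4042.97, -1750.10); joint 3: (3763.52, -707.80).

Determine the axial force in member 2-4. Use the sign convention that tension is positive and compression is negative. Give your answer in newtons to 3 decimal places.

N=5 nodes, M=7 members, R=3 reactions → 2N=10, M+R=10
member 0 (0-1): L=6.5288, (cx,cy)=(0.3171,0.9484)
member 1 (0-2): L=4.6060, (cx,cy)=(1.0000,0.0000)
member 2 (1-2): L=6.6912, (cx,cy)=(0.3790,-0.9254)
member 3 (1-3): L=4.7440, (cx,cy)=(0.9968,0.0795)
member 4 (2-3): L=6.9254, (cx,cy)=(0.3167,0.9485)
member 5 (2-4): L=4.0940, (cx,cy)=(1.0000,0.0000)
member 6 (3-4): L=6.8385, (cx,cy)=(0.2780,-0.9606)
solve A·x = −loads:
  F[0-1] = -1607.0741 N (compression)
  F[0-2] = +230.0805 N (tension)
  F[1-2] = +58.3393 N (tension)
  F[1-3] = +3522.4689 N (tension)
  F[2-3] = -56.9158 N (compression)
  F[2-4] = +270.2144 N (tension)
  F[3-4] = -972.0519 N (compression)
  Rx@0 = +279.4500 N
  Ry@0 = +1524.1607 N
  Ry@4 = +933.7393 N

270.214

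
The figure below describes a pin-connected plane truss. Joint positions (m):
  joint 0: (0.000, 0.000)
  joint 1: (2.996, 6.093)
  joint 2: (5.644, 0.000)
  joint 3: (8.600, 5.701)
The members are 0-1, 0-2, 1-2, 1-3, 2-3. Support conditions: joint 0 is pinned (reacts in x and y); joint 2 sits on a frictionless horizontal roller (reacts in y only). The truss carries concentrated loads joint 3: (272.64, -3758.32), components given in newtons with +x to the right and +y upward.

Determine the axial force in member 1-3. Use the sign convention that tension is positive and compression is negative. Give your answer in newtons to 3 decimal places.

N=4 nodes, M=5 members, R=3 reactions → 2N=8, M+R=8
member 0 (0-1): L=6.7897, (cx,cy)=(0.4413,0.8974)
member 1 (0-2): L=5.6440, (cx,cy)=(1.0000,0.0000)
member 2 (1-2): L=6.6435, (cx,cy)=(0.3986,-0.9171)
member 3 (1-3): L=5.6177, (cx,cy)=(0.9976,-0.0698)
member 4 (2-3): L=6.4218, (cx,cy)=(0.4603,0.8878)
solve A·x = −loads:
  F[0-1] = +2500.3648 N (tension)
  F[0-2] = -830.6549 N (compression)
  F[1-2] = -2610.0147 N (compression)
  F[1-3] = +2148.8403 N (tension)
  F[2-3] = -4064.5873 N (compression)
  Rx@0 = -272.6400 N
  Ry@0 = -2243.7836 N
  Ry@2 = +6002.1036 N

2148.840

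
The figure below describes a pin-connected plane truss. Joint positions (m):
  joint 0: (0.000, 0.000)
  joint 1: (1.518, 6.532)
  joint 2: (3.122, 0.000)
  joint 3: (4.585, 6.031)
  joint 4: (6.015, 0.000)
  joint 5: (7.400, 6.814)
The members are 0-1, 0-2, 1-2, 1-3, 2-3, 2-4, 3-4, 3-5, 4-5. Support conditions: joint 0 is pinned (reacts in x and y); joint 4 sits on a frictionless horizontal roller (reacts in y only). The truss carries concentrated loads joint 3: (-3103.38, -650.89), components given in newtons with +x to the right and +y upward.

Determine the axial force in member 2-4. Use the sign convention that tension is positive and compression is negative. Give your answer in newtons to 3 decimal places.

N=6 nodes, M=9 members, R=3 reactions → 2N=12, M+R=12
member 0 (0-1): L=6.7061, (cx,cy)=(0.2264,0.9740)
member 1 (0-2): L=3.1220, (cx,cy)=(1.0000,0.0000)
member 2 (1-2): L=6.7261, (cx,cy)=(0.2385,-0.9711)
member 3 (1-3): L=3.1077, (cx,cy)=(0.9869,-0.1612)
member 4 (2-3): L=6.2059, (cx,cy)=(0.2357,0.9718)
member 5 (2-4): L=2.8930, (cx,cy)=(1.0000,0.0000)
member 6 (3-4): L=6.1982, (cx,cy)=(0.2307,-0.9730)
member 7 (3-5): L=2.9219, (cx,cy)=(0.9634,0.2680)
member 8 (4-5): L=6.9533, (cx,cy)=(0.1992,0.9800)
solve A·x = −loads:
  F[0-1] = -3353.4210 N (compression)
  F[0-2] = -2344.2924 N (compression)
  F[1-2] = +3636.9882 N (tension)
  F[1-3] = -1647.9770 N (compression)
  F[2-3] = -3634.4923 N (compression)
  F[2-4] = -620.1536 N (compression)
  F[3-4] = +2688.0035 N (tension)
  F[3-5] = +0.0000 N (tension)
  F[4-5] = -0.0000 N (compression)
  Rx@0 = +3103.3800 N
  Ry@0 = +3266.3770 N
  Ry@4 = -2615.4870 N

-620.154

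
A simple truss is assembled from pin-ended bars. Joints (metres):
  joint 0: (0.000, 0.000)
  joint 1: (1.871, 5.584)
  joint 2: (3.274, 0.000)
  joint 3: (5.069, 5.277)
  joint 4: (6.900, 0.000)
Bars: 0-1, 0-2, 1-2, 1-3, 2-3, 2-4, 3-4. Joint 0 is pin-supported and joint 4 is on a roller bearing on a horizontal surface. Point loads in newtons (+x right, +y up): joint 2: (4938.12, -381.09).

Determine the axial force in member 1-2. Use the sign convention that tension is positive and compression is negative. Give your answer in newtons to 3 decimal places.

N=5 nodes, M=7 members, R=3 reactions → 2N=10, M+R=10
member 0 (0-1): L=5.8891, (cx,cy)=(0.3177,0.9482)
member 1 (0-2): L=3.2740, (cx,cy)=(1.0000,0.0000)
member 2 (1-2): L=5.7576, (cx,cy)=(0.2437,-0.9699)
member 3 (1-3): L=3.2127, (cx,cy)=(0.9954,-0.0956)
member 4 (2-3): L=5.5739, (cx,cy)=(0.3220,0.9467)
member 5 (2-4): L=3.6260, (cx,cy)=(1.0000,0.0000)
member 6 (3-4): L=5.5856, (cx,cy)=(0.3278,-0.9447)
solve A·x = −loads:
  F[0-1] = -211.2083 N (compression)
  F[0-2] = +5005.2219 N (tension)
  F[1-2] = +218.3996 N (tension)
  F[1-3] = -120.8746 N (compression)
  F[2-3] = +178.7989 N (tension)
  F[2-4] = +62.7420 N (tension)
  F[3-4] = -191.4002 N (compression)
  Rx@0 = -4938.1200 N
  Ry@0 = +200.2656 N
  Ry@4 = +180.8244 N

218.400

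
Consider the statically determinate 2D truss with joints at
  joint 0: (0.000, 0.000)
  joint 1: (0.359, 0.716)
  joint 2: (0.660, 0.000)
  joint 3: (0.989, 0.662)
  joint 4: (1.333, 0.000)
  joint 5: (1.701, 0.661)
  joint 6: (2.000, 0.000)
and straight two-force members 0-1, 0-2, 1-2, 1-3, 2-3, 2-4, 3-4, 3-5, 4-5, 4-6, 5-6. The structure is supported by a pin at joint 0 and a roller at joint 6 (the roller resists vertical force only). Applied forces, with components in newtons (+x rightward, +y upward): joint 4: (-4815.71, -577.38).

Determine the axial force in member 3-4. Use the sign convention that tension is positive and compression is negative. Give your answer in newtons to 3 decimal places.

217.616

N=7 nodes, M=11 members, R=3 reactions → 2N=14, M+R=14
member 0 (0-1): L=0.8010, (cx,cy)=(0.4482,0.8939)
member 1 (0-2): L=0.6600, (cx,cy)=(1.0000,0.0000)
member 2 (1-2): L=0.7767, (cx,cy)=(0.3875,-0.9219)
member 3 (1-3): L=0.6323, (cx,cy)=(0.9963,-0.0854)
member 4 (2-3): L=0.7392, (cx,cy)=(0.4450,0.8955)
member 5 (2-4): L=0.6730, (cx,cy)=(1.0000,0.0000)
member 6 (3-4): L=0.7460, (cx,cy)=(0.4611,-0.8873)
member 7 (3-5): L=0.7120, (cx,cy)=(1.0000,-0.0014)
member 8 (4-5): L=0.7565, (cx,cy)=(0.4864,0.8737)
member 9 (4-6): L=0.6670, (cx,cy)=(1.0000,0.0000)
member 10 (5-6): L=0.7255, (cx,cy)=(0.4121,-0.9111)
solve A·x = −loads:
  F[0-1] = -215.4048 N (compression)
  F[0-2] = -4719.1630 N (compression)
  F[1-2] = +226.0000 N (tension)
  F[1-3] = -184.8060 N (compression)
  F[2-3] = -232.6491 N (compression)
  F[2-4] = -4528.0391 N (compression)
  F[3-4] = +217.6160 N (tension)
  F[3-5] = -388.0139 N (compression)
  F[4-5] = +439.8189 N (tension)
  F[4-6] = +174.0731 N (tension)
  F[5-6] = -422.3633 N (compression)
  Rx@0 = +4815.7100 N
  Ry@0 = +192.5562 N
  Ry@6 = +384.8238 N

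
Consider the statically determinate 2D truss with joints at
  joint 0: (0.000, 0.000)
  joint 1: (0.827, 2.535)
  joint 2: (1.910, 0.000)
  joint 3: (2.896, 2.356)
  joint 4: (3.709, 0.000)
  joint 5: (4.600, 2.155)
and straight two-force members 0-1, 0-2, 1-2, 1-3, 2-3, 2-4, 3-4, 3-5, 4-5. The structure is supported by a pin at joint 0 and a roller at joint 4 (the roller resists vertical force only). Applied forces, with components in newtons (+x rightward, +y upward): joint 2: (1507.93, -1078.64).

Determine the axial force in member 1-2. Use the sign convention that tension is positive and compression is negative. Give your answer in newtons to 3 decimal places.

607.433

N=6 nodes, M=9 members, R=3 reactions → 2N=12, M+R=12
member 0 (0-1): L=2.6665, (cx,cy)=(0.3101,0.9507)
member 1 (0-2): L=1.9100, (cx,cy)=(1.0000,0.0000)
member 2 (1-2): L=2.7566, (cx,cy)=(0.3929,-0.9196)
member 3 (1-3): L=2.0767, (cx,cy)=(0.9963,-0.0862)
member 4 (2-3): L=2.5540, (cx,cy)=(0.3861,0.9225)
member 5 (2-4): L=1.7990, (cx,cy)=(1.0000,0.0000)
member 6 (3-4): L=2.4923, (cx,cy)=(0.3262,-0.9453)
member 7 (3-5): L=1.7158, (cx,cy)=(0.9931,-0.1171)
member 8 (4-5): L=2.3319, (cx,cy)=(0.3821,0.9241)
solve A·x = −loads:
  F[0-1] = -550.3163 N (compression)
  F[0-2] = +1678.6083 N (tension)
  F[1-2] = +607.4328 N (tension)
  F[1-3] = -410.8484 N (compression)
  F[2-3] = +563.7539 N (tension)
  F[2-4] = +191.6763 N (tension)
  F[3-4] = -587.6019 N (compression)
  F[3-5] = +0.0000 N (tension)
  F[4-5] = -0.0000 N (compression)
  Rx@0 = -1507.9300 N
  Ry@0 = +523.1797 N
  Ry@4 = +555.4603 N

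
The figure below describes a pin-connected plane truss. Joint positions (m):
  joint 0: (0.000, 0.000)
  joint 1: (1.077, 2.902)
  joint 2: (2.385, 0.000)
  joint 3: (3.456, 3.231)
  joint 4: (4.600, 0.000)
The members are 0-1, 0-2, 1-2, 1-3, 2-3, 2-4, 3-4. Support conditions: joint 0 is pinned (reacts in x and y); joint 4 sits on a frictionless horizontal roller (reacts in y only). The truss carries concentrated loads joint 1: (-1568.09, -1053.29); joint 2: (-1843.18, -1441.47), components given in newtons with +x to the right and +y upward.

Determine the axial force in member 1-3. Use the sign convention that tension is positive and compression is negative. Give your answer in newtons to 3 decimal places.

-3.422

N=5 nodes, M=7 members, R=3 reactions → 2N=10, M+R=10
member 0 (0-1): L=3.0954, (cx,cy)=(0.3479,0.9375)
member 1 (0-2): L=2.3850, (cx,cy)=(1.0000,0.0000)
member 2 (1-2): L=3.1832, (cx,cy)=(0.4109,-0.9117)
member 3 (1-3): L=2.4016, (cx,cy)=(0.9906,0.1370)
member 4 (2-3): L=3.4039, (cx,cy)=(0.3146,0.9492)
member 5 (2-4): L=2.2150, (cx,cy)=(1.0000,0.0000)
member 6 (3-4): L=3.4275, (cx,cy)=(0.3338,-0.9427)
solve A·x = −loads:
  F[0-1] = -2655.9922 N (compression)
  F[0-2] = -2487.1572 N (compression)
  F[1-2] = +1575.4345 N (tension)
  F[1-3] = -3.4220 N (compression)
  F[2-3] = +5.4641 N (tension)
  F[2-4] = +1.6704 N (tension)
  F[3-4] = -5.0048 N (compression)
  Rx@0 = +3411.2700 N
  Ry@0 = +2490.0422 N
  Ry@4 = +4.7178 N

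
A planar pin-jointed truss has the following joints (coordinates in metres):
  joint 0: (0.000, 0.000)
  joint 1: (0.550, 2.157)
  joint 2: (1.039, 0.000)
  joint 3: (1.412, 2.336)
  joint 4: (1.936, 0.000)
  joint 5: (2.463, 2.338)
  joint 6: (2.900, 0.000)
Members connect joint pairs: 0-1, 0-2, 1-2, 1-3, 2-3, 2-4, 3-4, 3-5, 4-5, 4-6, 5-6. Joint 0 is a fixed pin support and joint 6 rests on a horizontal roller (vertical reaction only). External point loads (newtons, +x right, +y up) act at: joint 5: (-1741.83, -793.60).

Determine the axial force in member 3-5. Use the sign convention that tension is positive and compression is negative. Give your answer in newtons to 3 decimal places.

-1262.391

N=7 nodes, M=11 members, R=3 reactions → 2N=14, M+R=14
member 0 (0-1): L=2.2260, (cx,cy)=(0.2471,0.9690)
member 1 (0-2): L=1.0390, (cx,cy)=(1.0000,0.0000)
member 2 (1-2): L=2.2117, (cx,cy)=(0.2211,-0.9753)
member 3 (1-3): L=0.8804, (cx,cy)=(0.9791,0.2033)
member 4 (2-3): L=2.3656, (cx,cy)=(0.1577,0.9875)
member 5 (2-4): L=0.8970, (cx,cy)=(1.0000,0.0000)
member 6 (3-4): L=2.3940, (cx,cy)=(0.2189,-0.9758)
member 7 (3-5): L=1.0510, (cx,cy)=(1.0000,0.0019)
member 8 (4-5): L=2.3967, (cx,cy)=(0.2199,0.9755)
member 9 (4-6): L=0.9640, (cx,cy)=(1.0000,0.0000)
member 10 (5-6): L=2.3785, (cx,cy)=(0.1837,-0.9830)
solve A·x = −loads:
  F[0-1] = -1572.6209 N (compression)
  F[0-2] = -1353.2697 N (compression)
  F[1-2] = +1413.2650 N (tension)
  F[1-3] = -715.9789 N (compression)
  F[2-3] = -1395.7503 N (compression)
  F[2-4] = -820.7281 N (compression)
  F[3-4] = +1559.2685 N (tension)
  F[3-5] = -1262.3907 N (compression)
  F[4-5] = -1559.6327 N (compression)
  F[4-6] = -136.4948 N (compression)
  F[5-6] = +742.9094 N (tension)
  Rx@0 = +1741.8300 N
  Ry@0 = +1523.8627 N
  Ry@6 = -730.2627 N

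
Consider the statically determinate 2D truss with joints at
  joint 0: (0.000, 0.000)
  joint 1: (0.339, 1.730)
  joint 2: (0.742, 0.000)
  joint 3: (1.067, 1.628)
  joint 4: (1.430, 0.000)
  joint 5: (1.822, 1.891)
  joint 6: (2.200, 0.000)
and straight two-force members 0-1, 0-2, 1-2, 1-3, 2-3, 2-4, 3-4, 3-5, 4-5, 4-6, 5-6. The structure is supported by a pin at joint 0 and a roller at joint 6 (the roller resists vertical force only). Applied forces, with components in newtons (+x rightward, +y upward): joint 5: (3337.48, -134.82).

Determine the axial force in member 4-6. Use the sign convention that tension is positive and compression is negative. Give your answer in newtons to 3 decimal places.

595.759

N=7 nodes, M=11 members, R=3 reactions → 2N=14, M+R=14
member 0 (0-1): L=1.7629, (cx,cy)=(0.1923,0.9813)
member 1 (0-2): L=0.7420, (cx,cy)=(1.0000,0.0000)
member 2 (1-2): L=1.7763, (cx,cy)=(0.2269,-0.9739)
member 3 (1-3): L=0.7351, (cx,cy)=(0.9903,-0.1388)
member 4 (2-3): L=1.6601, (cx,cy)=(0.1958,0.9807)
member 5 (2-4): L=0.6880, (cx,cy)=(1.0000,0.0000)
member 6 (3-4): L=1.6680, (cx,cy)=(0.2176,-0.9760)
member 7 (3-5): L=0.7995, (cx,cy)=(0.9443,0.3290)
member 8 (4-5): L=1.9312, (cx,cy)=(0.2030,0.9792)
member 9 (4-6): L=0.7700, (cx,cy)=(1.0000,0.0000)
member 10 (5-6): L=1.9284, (cx,cy)=(0.1960,-0.9806)
solve A·x = −loads:
  F[0-1] = +2899.6682 N (tension)
  F[0-2] = +2779.8835 N (tension)
  F[1-2] = -3103.2389 N (compression)
  F[1-3] = +1273.9630 N (tension)
  F[2-3] = +3081.9549 N (tension)
  F[2-4] = +1472.4903 N (tension)
  F[3-4] = -2087.6652 N (compression)
  F[3-5] = +2456.0154 N (tension)
  F[4-5] = +2080.9476 N (tension)
  F[4-6] = +595.7590 N (tension)
  F[5-6] = -3039.3324 N (compression)
  Rx@0 = -3337.4800 N
  Ry@0 = -2845.5512 N
  Ry@6 = +2980.3712 N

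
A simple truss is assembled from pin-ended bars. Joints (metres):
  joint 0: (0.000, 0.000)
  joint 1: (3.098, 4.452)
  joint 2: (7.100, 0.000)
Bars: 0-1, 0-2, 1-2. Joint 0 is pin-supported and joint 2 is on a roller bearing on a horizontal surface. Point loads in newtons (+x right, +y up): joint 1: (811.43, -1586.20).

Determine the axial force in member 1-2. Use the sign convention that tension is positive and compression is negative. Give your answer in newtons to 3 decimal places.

N=3 nodes, M=3 members, R=3 reactions → 2N=6, M+R=6
member 0 (0-1): L=5.4238, (cx,cy)=(0.5712,0.8208)
member 1 (0-2): L=7.1000, (cx,cy)=(1.0000,0.0000)
member 2 (1-2): L=5.9863, (cx,cy)=(0.6685,-0.7437)
solve A·x = −loads:
  F[0-1] = -469.3825 N (compression)
  F[0-2] = +1079.5335 N (tension)
  F[1-2] = -1614.8071 N (compression)
  Rx@0 = -811.4300 N
  Ry@0 = +385.2797 N
  Ry@2 = +1200.9203 N

-1614.807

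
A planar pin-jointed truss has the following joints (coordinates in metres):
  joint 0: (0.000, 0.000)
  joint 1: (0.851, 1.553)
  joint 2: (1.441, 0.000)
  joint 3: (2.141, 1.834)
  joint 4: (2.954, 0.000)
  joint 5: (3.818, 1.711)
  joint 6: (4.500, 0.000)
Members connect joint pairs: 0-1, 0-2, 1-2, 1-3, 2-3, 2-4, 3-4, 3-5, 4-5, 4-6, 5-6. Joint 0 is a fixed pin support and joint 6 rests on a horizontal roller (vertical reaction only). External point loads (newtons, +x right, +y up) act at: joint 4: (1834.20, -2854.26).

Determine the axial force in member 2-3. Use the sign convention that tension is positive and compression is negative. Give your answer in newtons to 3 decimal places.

N=7 nodes, M=11 members, R=3 reactions → 2N=14, M+R=14
member 0 (0-1): L=1.7709, (cx,cy)=(0.4806,0.8770)
member 1 (0-2): L=1.4410, (cx,cy)=(1.0000,0.0000)
member 2 (1-2): L=1.6613, (cx,cy)=(0.3551,-0.9348)
member 3 (1-3): L=1.3203, (cx,cy)=(0.9771,0.2128)
member 4 (2-3): L=1.9630, (cx,cy)=(0.3566,0.9343)
member 5 (2-4): L=1.5130, (cx,cy)=(1.0000,0.0000)
member 6 (3-4): L=2.0061, (cx,cy)=(0.4053,-0.9142)
member 7 (3-5): L=1.6815, (cx,cy)=(0.9973,-0.0731)
member 8 (4-5): L=1.9168, (cx,cy)=(0.4508,0.8926)
member 9 (4-6): L=1.5460, (cx,cy)=(1.0000,0.0000)
member 10 (5-6): L=1.8419, (cx,cy)=(0.3703,-0.9289)
solve A·x = −loads:
  F[0-1] = -1118.1698 N (compression)
  F[0-2] = +2371.5393 N (tension)
  F[1-2] = +853.1635 N (tension)
  F[1-3] = -860.0411 N (compression)
  F[2-3] = -853.6657 N (compression)
  F[2-4] = +2978.9426 N (tension)
  F[3-4] = +1203.6009 N (tension)
  F[3-5] = -1636.8985 N (compression)
  F[4-5] = +1964.8610 N (tension)
  F[4-6] = +746.8371 N (tension)
  F[5-6] = -2017.0223 N (compression)
  Rx@0 = -1834.2000 N
  Ry@0 = +980.5969 N
  Ry@6 = +1873.6631 N

-853.666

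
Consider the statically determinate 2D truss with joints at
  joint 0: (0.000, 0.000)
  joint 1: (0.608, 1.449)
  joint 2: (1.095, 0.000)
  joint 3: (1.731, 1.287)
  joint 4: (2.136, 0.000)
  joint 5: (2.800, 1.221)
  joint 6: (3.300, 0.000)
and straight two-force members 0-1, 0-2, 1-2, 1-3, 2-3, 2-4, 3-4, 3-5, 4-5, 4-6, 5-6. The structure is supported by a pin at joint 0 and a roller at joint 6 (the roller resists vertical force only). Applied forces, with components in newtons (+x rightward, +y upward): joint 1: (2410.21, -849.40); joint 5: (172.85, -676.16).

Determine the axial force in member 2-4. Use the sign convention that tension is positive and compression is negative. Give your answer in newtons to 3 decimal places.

1705.600

N=7 nodes, M=11 members, R=3 reactions → 2N=14, M+R=14
member 0 (0-1): L=1.5714, (cx,cy)=(0.3869,0.9221)
member 1 (0-2): L=1.0950, (cx,cy)=(1.0000,0.0000)
member 2 (1-2): L=1.5286, (cx,cy)=(0.3186,-0.9479)
member 3 (1-3): L=1.1346, (cx,cy)=(0.9898,-0.1428)
member 4 (2-3): L=1.4356, (cx,cy)=(0.4430,0.8965)
member 5 (2-4): L=1.0410, (cx,cy)=(1.0000,0.0000)
member 6 (3-4): L=1.3492, (cx,cy)=(0.3002,-0.9539)
member 7 (3-5): L=1.0710, (cx,cy)=(0.9981,-0.0616)
member 8 (4-5): L=1.3899, (cx,cy)=(0.4777,0.8785)
member 9 (4-6): L=1.1640, (cx,cy)=(1.0000,0.0000)
member 10 (5-6): L=1.3194, (cx,cy)=(0.3790,-0.9254)
solve A·x = −loads:
  F[0-1] = +354.5146 N (tension)
  F[0-2] = +2445.8917 N (tension)
  F[1-2] = -940.6434 N (compression)
  F[1-3] = -1993.7969 N (compression)
  F[2-3] = +994.5615 N (tension)
  F[2-4] = +1705.6000 N (tension)
  F[3-4] = -1156.4320 N (compression)
  F[3-5] = -1187.8773 N (compression)
  F[4-5] = +1255.6665 N (tension)
  F[4-6] = +758.5843 N (tension)
  F[5-6] = -2001.7664 N (compression)
  Rx@0 = -2583.0600 N
  Ry@0 = -326.9028 N
  Ry@6 = +1852.4628 N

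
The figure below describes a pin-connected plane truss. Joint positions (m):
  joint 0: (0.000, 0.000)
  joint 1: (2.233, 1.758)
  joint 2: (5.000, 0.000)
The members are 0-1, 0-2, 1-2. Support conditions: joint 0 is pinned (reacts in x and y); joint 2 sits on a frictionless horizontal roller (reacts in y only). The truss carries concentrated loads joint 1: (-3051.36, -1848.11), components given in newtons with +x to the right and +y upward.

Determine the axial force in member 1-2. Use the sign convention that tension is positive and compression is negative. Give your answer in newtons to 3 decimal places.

461.512

N=3 nodes, M=3 members, R=3 reactions → 2N=6, M+R=6
member 0 (0-1): L=2.8420, (cx,cy)=(0.7857,0.6186)
member 1 (0-2): L=5.0000, (cx,cy)=(1.0000,0.0000)
member 2 (1-2): L=3.2782, (cx,cy)=(0.8441,-0.5363)
solve A·x = −loads:
  F[0-1] = -3387.7478 N (compression)
  F[0-2] = -389.5398 N (compression)
  F[1-2] = +461.5124 N (tension)
  Rx@0 = +3051.3600 N
  Ry@0 = +2095.6022 N
  Ry@2 = -247.4922 N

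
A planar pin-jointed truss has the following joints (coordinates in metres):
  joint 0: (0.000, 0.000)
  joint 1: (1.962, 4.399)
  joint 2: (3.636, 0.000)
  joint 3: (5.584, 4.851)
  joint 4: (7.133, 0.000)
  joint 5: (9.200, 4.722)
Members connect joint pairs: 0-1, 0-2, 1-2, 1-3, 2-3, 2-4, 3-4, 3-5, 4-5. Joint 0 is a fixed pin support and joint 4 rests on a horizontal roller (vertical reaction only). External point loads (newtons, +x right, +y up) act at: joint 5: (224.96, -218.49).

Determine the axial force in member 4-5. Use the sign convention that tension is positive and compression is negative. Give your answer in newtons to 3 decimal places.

N=6 nodes, M=9 members, R=3 reactions → 2N=12, M+R=12
member 0 (0-1): L=4.8167, (cx,cy)=(0.4073,0.9133)
member 1 (0-2): L=3.6360, (cx,cy)=(1.0000,0.0000)
member 2 (1-2): L=4.7067, (cx,cy)=(0.3557,-0.9346)
member 3 (1-3): L=3.6501, (cx,cy)=(0.9923,0.1238)
member 4 (2-3): L=5.2275, (cx,cy)=(0.3726,0.9280)
member 5 (2-4): L=3.4970, (cx,cy)=(1.0000,0.0000)
member 6 (3-4): L=5.0923, (cx,cy)=(0.3042,-0.9526)
member 7 (3-5): L=3.6183, (cx,cy)=(0.9994,-0.0357)
member 8 (4-5): L=5.1546, (cx,cy)=(0.4010,0.9161)
solve A·x = −loads:
  F[0-1] = +232.3888 N (tension)
  F[0-2] = +130.3005 N (tension)
  F[1-2] = -204.7225 N (compression)
  F[1-3] = +168.7700 N (tension)
  F[2-3] = +206.1876 N (tension)
  F[2-4] = -19.3456 N (compression)
  F[3-4] = -234.6153 N (compression)
  F[3-5] = +315.8726 N (tension)
  F[4-5] = -226.2129 N (compression)
  Rx@0 = -224.9600 N
  Ry@0 = -212.2361 N
  Ry@4 = +430.7261 N

-226.213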